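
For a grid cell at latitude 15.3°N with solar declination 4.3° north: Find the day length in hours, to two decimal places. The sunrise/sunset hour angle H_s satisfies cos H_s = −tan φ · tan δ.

12.16 hours

The sunset hour angle satisfies cos H_s = −tan φ tan δ = -0.0206, giving H_s = 91.18°.
Day length = 2 H_s / 15° h⁻¹ = 182.36° / 15 = 12.157 h.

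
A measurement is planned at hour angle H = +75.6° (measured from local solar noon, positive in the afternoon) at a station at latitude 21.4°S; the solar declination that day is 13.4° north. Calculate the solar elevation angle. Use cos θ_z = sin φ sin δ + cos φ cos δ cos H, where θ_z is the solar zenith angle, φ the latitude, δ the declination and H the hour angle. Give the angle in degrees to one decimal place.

8.1°

With φ = -21.4°, δ = 13.4°, H = 75.60°: sin φ sin δ = -0.0846, cos φ cos δ cos H = 0.2252, so cos θ_z = 0.1406.
θ_z = arccos(0.1406) = 81.92°, so the elevation is 90° − 81.92° = 8.08°.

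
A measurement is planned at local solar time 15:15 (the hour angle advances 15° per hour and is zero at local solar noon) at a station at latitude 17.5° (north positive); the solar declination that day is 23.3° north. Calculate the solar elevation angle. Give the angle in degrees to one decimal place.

44.1°

Hour angle H = 15° × (15.25 − 12) = 48.75°.
cos θ_z = sin φ sin δ + cos φ cos δ cos H = (0.3007)(0.3955) + (0.9537)(0.9184)(0.6593) = 0.6964.
θ_z = arccos(0.6964) = 45.86°, so the elevation is 90° − 45.86° = 44.14°.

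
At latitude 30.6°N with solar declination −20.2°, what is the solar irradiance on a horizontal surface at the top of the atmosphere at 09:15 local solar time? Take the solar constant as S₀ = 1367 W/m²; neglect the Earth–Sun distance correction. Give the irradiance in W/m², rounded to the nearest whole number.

590 W/m²

Hour angle H = 15° × (9.25 − 12) = -41.25°.
cos θ_z = sin(30.6°) sin(-20.2°) + cos(30.6°) cos(-20.2°) cos(-41.25°) = -0.1758 + 0.6073 = 0.4315.
Top-of-atmosphere irradiance = S₀ cos θ_z = 1367 × 0.4315 = 589.86 W/m².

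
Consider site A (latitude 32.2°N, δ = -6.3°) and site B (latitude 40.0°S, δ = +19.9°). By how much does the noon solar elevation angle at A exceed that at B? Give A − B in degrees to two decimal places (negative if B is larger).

+21.40°

A: 90° − |32.2 − (-6.3)| = 51.50°.
B: 90° − |-40.0 − (19.9)| = 30.10°.
A − B = 51.50 − 30.10 = 21.40°.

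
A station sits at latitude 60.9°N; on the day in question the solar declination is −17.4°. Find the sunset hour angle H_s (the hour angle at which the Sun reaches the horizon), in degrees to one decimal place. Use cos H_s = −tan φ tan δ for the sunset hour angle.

cos H_s = −tan(60.9°) · tan(-17.4°) = 0.5630, so H_s = arccos(0.5630) = 55.74°.

55.7°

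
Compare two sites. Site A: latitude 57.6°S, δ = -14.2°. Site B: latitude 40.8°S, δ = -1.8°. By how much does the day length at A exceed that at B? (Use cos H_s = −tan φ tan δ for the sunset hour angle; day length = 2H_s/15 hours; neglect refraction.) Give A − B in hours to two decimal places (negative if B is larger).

A: H_s = arccos(−tan -57.6° · tan -14.2°) = 113.50°, so 2H_s/15 = 15.1333 h.
B: H_s = arccos(−tan -40.8° · tan -1.8°) = 91.55°, so 2H_s/15 = 12.2067 h.
A − B = 15.1333 − 12.2067 = 2.9266 h.

+2.93 h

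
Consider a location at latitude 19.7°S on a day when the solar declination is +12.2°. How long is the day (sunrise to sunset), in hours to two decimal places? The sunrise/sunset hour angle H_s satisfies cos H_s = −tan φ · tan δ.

The sunset hour angle satisfies cos H_s = −tan φ tan δ = 0.0774, giving H_s = 85.56°.
Day length = 2 H_s / 15° h⁻¹ = 171.12° / 15 = 11.408 h.

11.41 hours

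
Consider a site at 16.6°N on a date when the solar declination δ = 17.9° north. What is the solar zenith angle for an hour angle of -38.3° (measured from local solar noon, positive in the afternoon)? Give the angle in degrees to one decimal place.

36.5°

With φ = 16.6°, δ = 17.9°, H = -38.30°: sin φ sin δ = 0.0878, cos φ cos δ cos H = 0.7157, so cos θ_z = 0.8035.
θ_z = arccos(0.8035) = 36.53°.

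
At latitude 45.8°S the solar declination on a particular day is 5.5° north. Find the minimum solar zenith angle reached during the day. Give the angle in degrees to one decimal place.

51.3°

At local solar noon the hour angle is zero, so the zenith angle is |φ − δ| = |-45.8° − (5.5°)| = 51.3°.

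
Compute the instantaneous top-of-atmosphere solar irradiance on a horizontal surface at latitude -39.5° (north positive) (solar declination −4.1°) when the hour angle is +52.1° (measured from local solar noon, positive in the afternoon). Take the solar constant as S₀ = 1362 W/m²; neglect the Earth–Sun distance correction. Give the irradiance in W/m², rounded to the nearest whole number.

cos θ_z = sin φ sin δ + cos φ cos δ cos H = (-0.6361)(-0.0715) + (0.7716)(0.9974)(0.6143) = 0.5182.
Top-of-atmosphere irradiance = S₀ cos θ_z = 1362 × 0.5182 = 705.79 W/m².

706 W/m²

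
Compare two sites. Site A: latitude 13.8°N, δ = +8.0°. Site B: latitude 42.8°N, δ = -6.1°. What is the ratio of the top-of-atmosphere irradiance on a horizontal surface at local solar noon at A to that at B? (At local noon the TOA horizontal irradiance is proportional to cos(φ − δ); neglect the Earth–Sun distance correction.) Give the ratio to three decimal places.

A: cos θ_z = cos(13.8° − (8.0°)) = 0.9949.
B: cos θ_z = cos(42.8° − (-6.1°)) = 0.6574.
Ratio A/B = 0.9949 / 0.6574 = 1.5134.

1.513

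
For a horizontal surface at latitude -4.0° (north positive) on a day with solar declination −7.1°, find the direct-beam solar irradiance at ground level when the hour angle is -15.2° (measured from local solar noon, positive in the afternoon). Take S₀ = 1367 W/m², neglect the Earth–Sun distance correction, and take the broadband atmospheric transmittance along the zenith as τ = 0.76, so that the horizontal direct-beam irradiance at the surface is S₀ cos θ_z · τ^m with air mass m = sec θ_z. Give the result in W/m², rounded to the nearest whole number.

991 W/m²

cos θ_z = sin(-4.0°) sin(-7.1°) + cos(-4.0°) cos(-7.1°) cos(-15.20°) = 0.0086 + 0.9553 = 0.9639.
Air mass m = 1/cos θ_z = 1/0.9639 = 1.037; τ^m = 0.76^1.037 = 0.7523.
Surface direct beam = 1367 × 0.9639 × 0.7523 = 991.27 W/m².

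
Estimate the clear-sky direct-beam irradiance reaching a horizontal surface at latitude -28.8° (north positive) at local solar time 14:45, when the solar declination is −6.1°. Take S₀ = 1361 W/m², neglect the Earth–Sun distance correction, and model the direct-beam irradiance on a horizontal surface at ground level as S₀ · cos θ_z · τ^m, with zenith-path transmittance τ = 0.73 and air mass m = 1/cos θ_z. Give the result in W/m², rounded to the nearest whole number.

Hour angle H = 15° × (14.75 − 12) = 41.25°.
With φ = -28.8°, δ = -6.1°, H = 41.25°: sin φ sin δ = 0.0512, cos φ cos δ cos H = 0.6551, so cos θ_z = 0.7063.
Air mass m = 1/cos θ_z = 1/0.7063 = 1.416; τ^m = 0.73^1.416 = 0.6404.
Surface direct beam = 1361 × 0.7063 × 0.6404 = 615.60 W/m².

616 W/m²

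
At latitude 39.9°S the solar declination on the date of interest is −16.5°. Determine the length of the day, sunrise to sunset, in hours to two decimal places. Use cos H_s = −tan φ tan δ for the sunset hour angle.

13.91 hours

The sunset hour angle satisfies cos H_s = −tan φ tan δ = -0.2477, giving H_s = 104.34°.
Day length = 2 H_s / 15° h⁻¹ = 208.68° / 15 = 13.912 h.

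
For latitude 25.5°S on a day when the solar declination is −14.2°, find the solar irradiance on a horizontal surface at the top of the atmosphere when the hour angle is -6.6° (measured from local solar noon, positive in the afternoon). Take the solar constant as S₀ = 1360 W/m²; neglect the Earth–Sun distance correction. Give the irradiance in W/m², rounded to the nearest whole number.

cos θ_z = sin φ sin δ + cos φ cos δ cos H = (-0.4305)(-0.2453) + (0.9026)(0.9694)(0.9934) = 0.9748.
Top-of-atmosphere irradiance = S₀ cos θ_z = 1360 × 0.9748 = 1325.73 W/m².

1326 W/m²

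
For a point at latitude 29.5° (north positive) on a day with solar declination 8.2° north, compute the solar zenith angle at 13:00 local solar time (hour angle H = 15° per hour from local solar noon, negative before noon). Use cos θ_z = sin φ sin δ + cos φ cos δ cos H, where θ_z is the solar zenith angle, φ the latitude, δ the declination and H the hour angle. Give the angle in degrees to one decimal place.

25.5°

Hour angle H = 15° × (13 − 12) = 15.00°.
cos θ_z = sin(29.5°) sin(8.2°) + cos(29.5°) cos(8.2°) cos(15.00°) = 0.0702 + 0.8321 = 0.9023.
θ_z = arccos(0.9023) = 25.54°.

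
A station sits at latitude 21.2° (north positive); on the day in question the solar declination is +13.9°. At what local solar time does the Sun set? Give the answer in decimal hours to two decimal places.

18.37 h

−tan φ tan δ = −(0.3879)(0.2475) = -0.0960; H_s = arccos(-0.0960) = 95.51°.
Sunset is at 12 + H_s/15 = 12 + 6.367 = 18.367 h local solar time.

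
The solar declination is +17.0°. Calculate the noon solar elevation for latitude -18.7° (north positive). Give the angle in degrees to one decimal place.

At local solar noon the hour angle is zero, so the elevation is 90° − |φ − δ| = 90° − |-18.7° − (17.0°)| = 90° − 35.7° = 54.3°.

54.3°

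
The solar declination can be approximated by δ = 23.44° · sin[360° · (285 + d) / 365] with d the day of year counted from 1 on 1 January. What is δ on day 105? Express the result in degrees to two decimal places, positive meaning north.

360 × (285 + 105) / 365 = 384.658°; sin(384.658°) = 0.4172.
δ = 23.44 × 0.4172 = 9.779° ≈ +9.78°.

+9.78°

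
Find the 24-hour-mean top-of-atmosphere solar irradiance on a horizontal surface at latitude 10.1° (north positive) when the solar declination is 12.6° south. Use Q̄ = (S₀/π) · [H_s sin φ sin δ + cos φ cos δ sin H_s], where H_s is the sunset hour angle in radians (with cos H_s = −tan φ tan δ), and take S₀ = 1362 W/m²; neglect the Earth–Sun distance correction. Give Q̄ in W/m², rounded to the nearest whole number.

−tan φ tan δ = −(0.1781)(-0.2235) = 0.0398; H_s = arccos(0.0398) = 87.72°. In radians, H_s = 1.5310.
H_s sin φ sin δ = 1.5310 × 0.1754 × -0.2181 = -0.0586.
cos φ cos δ sin H_s = 0.9845 × 0.9759 × 0.9992 = 0.9600.
Q̄ = (1362/π) × (-0.0586 + 0.9600) = 433.54 × 0.9014 = 390.79 W/m².

391 W/m²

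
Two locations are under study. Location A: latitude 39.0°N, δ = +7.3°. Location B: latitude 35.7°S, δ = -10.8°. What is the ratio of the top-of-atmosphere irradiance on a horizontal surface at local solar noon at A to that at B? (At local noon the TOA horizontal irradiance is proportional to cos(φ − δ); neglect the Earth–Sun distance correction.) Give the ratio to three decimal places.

A: cos θ_z = cos(39.0° − (7.3°)) = 0.8508.
B: cos θ_z = cos(-35.7° − (-10.8°)) = 0.9070.
Ratio A/B = 0.8508 / 0.9070 = 0.9380.

0.938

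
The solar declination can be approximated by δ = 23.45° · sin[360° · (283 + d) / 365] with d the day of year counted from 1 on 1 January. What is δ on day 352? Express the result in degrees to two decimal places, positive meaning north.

360 × (283 + 352) / 365 = 626.301°; sin(626.301°) = -0.9979.
δ = 23.45 × -0.9979 = -23.401° ≈ -23.40°.

-23.40°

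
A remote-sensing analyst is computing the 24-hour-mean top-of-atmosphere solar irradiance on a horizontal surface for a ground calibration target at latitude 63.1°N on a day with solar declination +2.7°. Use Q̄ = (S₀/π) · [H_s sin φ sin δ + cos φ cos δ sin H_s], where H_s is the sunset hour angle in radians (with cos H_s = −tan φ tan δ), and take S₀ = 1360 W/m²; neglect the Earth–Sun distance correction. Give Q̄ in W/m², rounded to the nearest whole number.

The sunset hour angle satisfies cos H_s = −tan φ tan δ = -0.0930, giving H_s = 95.34°. In radians, H_s = 1.6640.
H_s sin φ sin δ = 1.6640 × 0.8918 × 0.0471 = 0.0699.
cos φ cos δ sin H_s = 0.4524 × 0.9989 × 0.9957 = 0.4500.
Q̄ = (1360/π) × (0.0699 + 0.4500) = 432.90 × 0.5199 = 225.06 W/m².

225 W/m²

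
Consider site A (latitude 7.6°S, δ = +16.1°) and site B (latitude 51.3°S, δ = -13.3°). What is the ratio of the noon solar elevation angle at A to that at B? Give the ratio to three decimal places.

A: 90° − |-7.6 − (16.1)| = 66.30°.
B: 90° − |-51.3 − (-13.3)| = 52.00°.
Ratio A/B = 66.3000 / 52.0000 = 1.2750.

1.275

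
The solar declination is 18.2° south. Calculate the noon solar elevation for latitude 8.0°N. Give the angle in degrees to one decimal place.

At local solar noon the hour angle is zero, so the elevation is 90° − |φ − δ| = 90° − |8.0° − (-18.2°)| = 90° − 26.2° = 63.8°.

63.8°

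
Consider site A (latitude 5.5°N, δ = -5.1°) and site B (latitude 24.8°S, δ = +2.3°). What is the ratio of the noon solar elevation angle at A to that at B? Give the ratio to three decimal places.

A: 90° − |5.5 − (-5.1)| = 79.40°.
B: 90° − |-24.8 − (2.3)| = 62.90°.
Ratio A/B = 79.4000 / 62.9000 = 1.2623.

1.262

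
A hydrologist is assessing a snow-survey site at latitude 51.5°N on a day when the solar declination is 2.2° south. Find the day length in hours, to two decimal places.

11.63 hours

cos H_s = −tan(51.5°) · tan(-2.2°) = 0.0483, so H_s = arccos(0.0483) = 87.23°.
Day length = 2 H_s / 15° h⁻¹ = 174.46° / 15 = 11.631 h.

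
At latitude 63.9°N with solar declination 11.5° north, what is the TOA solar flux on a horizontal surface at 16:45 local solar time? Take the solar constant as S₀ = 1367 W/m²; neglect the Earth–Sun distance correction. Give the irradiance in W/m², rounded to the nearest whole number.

Hour angle H = 15° × (16.75 − 12) = 71.25°.
With φ = 63.9°, δ = 11.5°, H = 71.25°: sin φ sin δ = 0.1790, cos φ cos δ cos H = 0.1386, so cos θ_z = 0.3176.
Top-of-atmosphere irradiance = S₀ cos θ_z = 1367 × 0.3176 = 434.16 W/m².

434 W/m²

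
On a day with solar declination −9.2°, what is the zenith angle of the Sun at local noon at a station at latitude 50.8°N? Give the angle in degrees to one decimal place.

60.0°

At local solar noon the hour angle is zero, so the zenith angle is |φ − δ| = |50.8° − (-9.2°)| = 60.0°.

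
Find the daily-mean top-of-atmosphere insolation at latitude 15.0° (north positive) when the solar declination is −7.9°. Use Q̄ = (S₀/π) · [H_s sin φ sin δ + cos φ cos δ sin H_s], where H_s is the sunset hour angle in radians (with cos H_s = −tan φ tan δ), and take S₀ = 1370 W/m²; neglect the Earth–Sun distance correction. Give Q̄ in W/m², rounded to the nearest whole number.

393 W/m²

−tan φ tan δ = −(0.2679)(-0.1388) = 0.0372; H_s = arccos(0.0372) = 87.87°. In radians, H_s = 1.5336.
H_s sin φ sin δ = 1.5336 × 0.2588 × -0.1374 = -0.0545.
cos φ cos δ sin H_s = 0.9659 × 0.9905 × 0.9993 = 0.9561.
Q̄ = (1370/π) × (-0.0545 + 0.9561) = 436.08 × 0.9016 = 393.17 W/m².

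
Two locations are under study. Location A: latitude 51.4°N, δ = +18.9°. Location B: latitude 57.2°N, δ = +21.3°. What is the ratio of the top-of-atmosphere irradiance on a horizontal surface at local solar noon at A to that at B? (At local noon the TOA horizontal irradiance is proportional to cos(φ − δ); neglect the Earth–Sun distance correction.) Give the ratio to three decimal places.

1.041

A: cos θ_z = cos(51.4° − (18.9°)) = 0.8434.
B: cos θ_z = cos(57.2° − (21.3°)) = 0.8100.
Ratio A/B = 0.8434 / 0.8100 = 1.0412.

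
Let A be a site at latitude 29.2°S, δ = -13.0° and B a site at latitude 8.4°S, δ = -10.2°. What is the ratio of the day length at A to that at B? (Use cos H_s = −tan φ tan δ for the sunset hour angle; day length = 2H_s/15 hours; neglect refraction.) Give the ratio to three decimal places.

1.064

A: H_s = arccos(−tan -29.2° · tan -13.0°) = 97.41°, so 2H_s/15 = 12.9880 h.
B: H_s = arccos(−tan -8.4° · tan -10.2°) = 91.52°, so 2H_s/15 = 12.2027 h.
Ratio A/B = 12.9880 / 12.2027 = 1.0644.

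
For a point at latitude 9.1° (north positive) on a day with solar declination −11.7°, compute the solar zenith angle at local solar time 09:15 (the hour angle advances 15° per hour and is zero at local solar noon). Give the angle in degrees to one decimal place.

Hour angle H = 15° × (9.25 − 12) = -41.25°.
With φ = 9.1°, δ = -11.7°, H = -41.25°: sin φ sin δ = -0.0321, cos φ cos δ cos H = 0.7270, so cos θ_z = 0.6949.
θ_z = arccos(0.6949) = 45.98°.

46.0°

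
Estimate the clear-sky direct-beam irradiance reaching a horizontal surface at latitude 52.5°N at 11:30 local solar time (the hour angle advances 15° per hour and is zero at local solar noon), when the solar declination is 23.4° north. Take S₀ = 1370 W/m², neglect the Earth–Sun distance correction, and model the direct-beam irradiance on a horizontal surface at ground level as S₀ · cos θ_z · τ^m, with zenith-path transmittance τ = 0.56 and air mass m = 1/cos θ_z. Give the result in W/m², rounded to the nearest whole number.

611 W/m²

Hour angle H = 15° × (11.5 − 12) = -7.50°.
With φ = 52.5°, δ = 23.4°, H = -7.50°: sin φ sin δ = 0.3151, cos φ cos δ cos H = 0.5539, so cos θ_z = 0.8690.
Air mass m = 1/cos θ_z = 1/0.8690 = 1.151; τ^m = 0.56^1.151 = 0.5131.
Surface direct beam = 1370 × 0.8690 × 0.5131 = 610.86 W/m².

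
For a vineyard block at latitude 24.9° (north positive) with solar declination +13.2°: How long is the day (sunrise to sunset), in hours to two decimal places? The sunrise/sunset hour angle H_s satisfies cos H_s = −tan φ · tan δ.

12.83 hours

−tan φ tan δ = −(0.4642)(0.2345) = -0.1089; H_s = arccos(-0.1089) = 96.25°.
Day length = 2 H_s / 15° h⁻¹ = 192.50° / 15 = 12.833 h.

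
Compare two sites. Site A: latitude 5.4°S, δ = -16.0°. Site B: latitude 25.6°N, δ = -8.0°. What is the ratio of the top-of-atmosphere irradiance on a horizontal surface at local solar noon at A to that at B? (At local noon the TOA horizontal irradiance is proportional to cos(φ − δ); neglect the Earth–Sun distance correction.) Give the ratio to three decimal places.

A: cos θ_z = cos(-5.4° − (-16.0°)) = 0.9829.
B: cos θ_z = cos(25.6° − (-8.0°)) = 0.8329.
Ratio A/B = 0.9829 / 0.8329 = 1.1801.

1.180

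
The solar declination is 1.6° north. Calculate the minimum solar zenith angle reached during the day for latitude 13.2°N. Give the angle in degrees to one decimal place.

At local solar noon the hour angle is zero, so the zenith angle is |φ − δ| = |13.2° − (1.6°)| = 11.6°.

11.6°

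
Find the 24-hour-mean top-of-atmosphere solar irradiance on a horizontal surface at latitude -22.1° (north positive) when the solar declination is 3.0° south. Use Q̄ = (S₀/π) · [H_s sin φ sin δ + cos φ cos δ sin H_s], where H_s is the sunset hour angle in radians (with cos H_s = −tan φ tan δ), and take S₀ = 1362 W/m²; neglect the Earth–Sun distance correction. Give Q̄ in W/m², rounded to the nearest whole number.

415 W/m²

cos H_s = −tan(-22.1°) · tan(-3.0°) = -0.0213, so H_s = arccos(-0.0213) = 91.22°. In radians, H_s = 1.5921.
H_s sin φ sin δ = 1.5921 × -0.3762 × -0.0523 = 0.0313.
cos φ cos δ sin H_s = 0.9265 × 0.9986 × 0.9998 = 0.9250.
Q̄ = (1362/π) × (0.0313 + 0.9250) = 433.54 × 0.9563 = 414.59 W/m².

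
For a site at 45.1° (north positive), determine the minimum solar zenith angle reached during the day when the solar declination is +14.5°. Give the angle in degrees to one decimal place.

At local solar noon the hour angle is zero, so the zenith angle is |φ − δ| = |45.1° − (14.5°)| = 30.6°.

30.6°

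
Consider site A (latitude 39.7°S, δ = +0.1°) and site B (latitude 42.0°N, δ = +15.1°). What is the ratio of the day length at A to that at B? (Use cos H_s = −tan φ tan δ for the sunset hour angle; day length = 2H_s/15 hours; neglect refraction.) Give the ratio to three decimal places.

0.864

A: H_s = arccos(−tan -39.7° · tan 0.1°) = 89.92°, so 2H_s/15 = 11.9893 h.
B: H_s = arccos(−tan 42.0° · tan 15.1°) = 104.06°, so 2H_s/15 = 13.8747 h.
Ratio A/B = 11.9893 / 13.8747 = 0.8641.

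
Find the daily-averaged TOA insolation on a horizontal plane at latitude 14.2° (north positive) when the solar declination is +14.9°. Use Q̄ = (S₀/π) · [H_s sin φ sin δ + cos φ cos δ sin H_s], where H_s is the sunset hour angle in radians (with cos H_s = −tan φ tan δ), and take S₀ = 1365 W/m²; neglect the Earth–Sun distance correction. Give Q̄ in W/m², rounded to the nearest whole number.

The sunset hour angle satisfies cos H_s = −tan φ tan δ = -0.0673, giving H_s = 93.86°. In radians, H_s = 1.6382.
H_s sin φ sin δ = 1.6382 × 0.2453 × 0.2571 = 0.1033.
cos φ cos δ sin H_s = 0.9694 × 0.9664 × 0.9977 = 0.9347.
Q̄ = (1365/π) × (0.1033 + 0.9347) = 434.49 × 1.0380 = 451.00 W/m².

451 W/m²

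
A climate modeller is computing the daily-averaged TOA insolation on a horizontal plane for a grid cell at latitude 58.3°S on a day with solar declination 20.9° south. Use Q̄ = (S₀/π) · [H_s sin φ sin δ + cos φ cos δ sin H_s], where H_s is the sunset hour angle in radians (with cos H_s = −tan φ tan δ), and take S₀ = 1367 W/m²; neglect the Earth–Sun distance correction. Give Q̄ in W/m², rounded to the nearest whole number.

The sunset hour angle satisfies cos H_s = −tan φ tan δ = -0.6183, giving H_s = 128.19°. In radians, H_s = 2.2373.
H_s sin φ sin δ = 2.2373 × -0.8508 × -0.3567 = 0.6790.
cos φ cos δ sin H_s = 0.5255 × 0.9342 × 0.7860 = 0.3859.
Q̄ = (1367/π) × (0.6790 + 0.3859) = 435.13 × 1.0649 = 463.37 W/m².

463 W/m²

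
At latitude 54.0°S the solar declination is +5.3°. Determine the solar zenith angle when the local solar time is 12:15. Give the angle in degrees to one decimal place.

Hour angle H = 15° × (12.25 − 12) = 3.75°.
With φ = -54.0°, δ = 5.3°, H = 3.75°: sin φ sin δ = -0.0747, cos φ cos δ cos H = 0.5840, so cos θ_z = 0.5093.
θ_z = arccos(0.5093) = 59.38°.

59.4°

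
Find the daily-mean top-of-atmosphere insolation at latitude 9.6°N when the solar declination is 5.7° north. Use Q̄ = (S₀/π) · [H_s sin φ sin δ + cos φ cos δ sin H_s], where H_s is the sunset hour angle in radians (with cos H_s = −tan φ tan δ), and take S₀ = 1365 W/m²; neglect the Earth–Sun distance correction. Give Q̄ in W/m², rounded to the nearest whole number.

−tan φ tan δ = −(0.1691)(0.0998) = -0.0169; H_s = arccos(-0.0169) = 90.97°. In radians, H_s = 1.5877.
H_s sin φ sin δ = 1.5877 × 0.1668 × 0.0993 = 0.0263.
cos φ cos δ sin H_s = 0.9860 × 0.9951 × 0.9999 = 0.9811.
Q̄ = (1365/π) × (0.0263 + 0.9811) = 434.49 × 1.0074 = 437.71 W/m².

438 W/m²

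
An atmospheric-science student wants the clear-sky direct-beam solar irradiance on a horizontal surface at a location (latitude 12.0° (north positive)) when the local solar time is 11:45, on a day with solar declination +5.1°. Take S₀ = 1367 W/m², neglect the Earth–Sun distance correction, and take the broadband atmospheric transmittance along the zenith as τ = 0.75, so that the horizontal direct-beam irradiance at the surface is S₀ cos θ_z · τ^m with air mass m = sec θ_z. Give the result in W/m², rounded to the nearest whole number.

Hour angle H = 15° × (11.75 − 12) = -3.75°.
cos θ_z = sin φ sin δ + cos φ cos δ cos H = (0.2079)(0.0889) + (0.9781)(0.9960)(0.9979) = 0.9906.
Air mass m = 1/cos θ_z = 1/0.9906 = 1.009; τ^m = 0.75^1.009 = 0.7481.
Surface direct beam = 1367 × 0.9906 × 0.7481 = 1013.04 W/m².

1013 W/m²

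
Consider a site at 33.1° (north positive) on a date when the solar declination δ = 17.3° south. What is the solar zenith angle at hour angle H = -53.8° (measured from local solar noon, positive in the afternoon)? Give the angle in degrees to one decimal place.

71.9°

cos θ_z = sin φ sin δ + cos φ cos δ cos H = (0.5461)(-0.2974) + (0.8377)(0.9548)(0.5906) = 0.3100.
θ_z = arccos(0.3100) = 71.94°.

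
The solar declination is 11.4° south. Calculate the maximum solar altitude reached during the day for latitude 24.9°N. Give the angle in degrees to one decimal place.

At local solar noon the hour angle is zero, so the elevation is 90° − |φ − δ| = 90° − |24.9° − (-11.4°)| = 90° − 36.3° = 53.7°.

53.7°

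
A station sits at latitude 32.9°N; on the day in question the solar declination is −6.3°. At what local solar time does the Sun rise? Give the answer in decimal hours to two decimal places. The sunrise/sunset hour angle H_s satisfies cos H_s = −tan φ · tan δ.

The sunset hour angle satisfies cos H_s = −tan φ tan δ = 0.0714, giving H_s = 85.91°.
Sunrise is at 12 − H_s/15 = 12 − 5.727 = 6.273 h local solar time.

6.27 h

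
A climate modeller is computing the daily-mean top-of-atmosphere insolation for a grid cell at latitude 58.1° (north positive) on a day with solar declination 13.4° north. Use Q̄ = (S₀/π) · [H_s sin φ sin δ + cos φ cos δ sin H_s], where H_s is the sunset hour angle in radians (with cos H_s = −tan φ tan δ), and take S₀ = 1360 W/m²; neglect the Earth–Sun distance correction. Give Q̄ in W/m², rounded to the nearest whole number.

cos H_s = −tan(58.1°) · tan(13.4°) = -0.3827, so H_s = arccos(-0.3827) = 112.50°. In radians, H_s = 1.9635.
H_s sin φ sin δ = 1.9635 × 0.8490 × 0.2317 = 0.3862.
cos φ cos δ sin H_s = 0.5284 × 0.9728 × 0.9239 = 0.4749.
Q̄ = (1360/π) × (0.3862 + 0.4749) = 432.90 × 0.8611 = 372.77 W/m².

373 W/m²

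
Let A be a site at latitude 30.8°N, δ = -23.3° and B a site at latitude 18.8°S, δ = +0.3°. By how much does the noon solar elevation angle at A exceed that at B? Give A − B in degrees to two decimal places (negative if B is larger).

-35.00°

A: 90° − |30.8 − (-23.3)| = 35.90°.
B: 90° − |-18.8 − (0.3)| = 70.90°.
A − B = 35.90 − 70.90 = -35.00°.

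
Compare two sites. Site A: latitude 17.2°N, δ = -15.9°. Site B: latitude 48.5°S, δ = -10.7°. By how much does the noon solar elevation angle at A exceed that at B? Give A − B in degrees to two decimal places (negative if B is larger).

+4.70°

A: 90° − |17.2 − (-15.9)| = 56.90°.
B: 90° − |-48.5 − (-10.7)| = 52.20°.
A − B = 56.90 − 52.20 = 4.70°.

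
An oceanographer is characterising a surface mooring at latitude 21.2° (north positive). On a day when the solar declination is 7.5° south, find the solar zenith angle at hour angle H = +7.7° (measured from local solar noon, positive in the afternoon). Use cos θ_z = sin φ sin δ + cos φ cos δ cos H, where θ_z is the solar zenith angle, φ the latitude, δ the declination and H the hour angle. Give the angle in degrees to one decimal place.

With φ = 21.2°, δ = -7.5°, H = 7.70°: sin φ sin δ = -0.0472, cos φ cos δ cos H = 0.9160, so cos θ_z = 0.8688.
θ_z = arccos(0.8688) = 29.68°.

29.7°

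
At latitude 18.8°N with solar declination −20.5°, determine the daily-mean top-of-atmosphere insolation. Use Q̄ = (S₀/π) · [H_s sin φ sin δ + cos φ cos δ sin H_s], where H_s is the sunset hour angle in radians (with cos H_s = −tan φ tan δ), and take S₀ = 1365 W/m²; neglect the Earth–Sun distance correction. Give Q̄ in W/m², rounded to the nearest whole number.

311 W/m²

cos H_s = −tan(18.8°) · tan(-20.5°) = 0.1273, so H_s = arccos(0.1273) = 82.69°. In radians, H_s = 1.4432.
H_s sin φ sin δ = 1.4432 × 0.3223 × -0.3502 = -0.1629.
cos φ cos δ sin H_s = 0.9466 × 0.9367 × 0.9919 = 0.8795.
Q̄ = (1365/π) × (-0.1629 + 0.8795) = 434.49 × 0.7166 = 311.36 W/m².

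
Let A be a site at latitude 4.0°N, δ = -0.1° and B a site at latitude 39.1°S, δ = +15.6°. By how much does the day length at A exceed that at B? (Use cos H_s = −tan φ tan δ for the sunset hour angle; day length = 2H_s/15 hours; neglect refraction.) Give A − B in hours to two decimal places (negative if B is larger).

A: H_s = arccos(−tan 4.0° · tan -0.1°) = 89.99°, so 2H_s/15 = 11.9987 h.
B: H_s = arccos(−tan -39.1° · tan 15.6°) = 76.89°, so 2H_s/15 = 10.2520 h.
A − B = 11.9987 − 10.2520 = 1.7467 h.

+1.75 h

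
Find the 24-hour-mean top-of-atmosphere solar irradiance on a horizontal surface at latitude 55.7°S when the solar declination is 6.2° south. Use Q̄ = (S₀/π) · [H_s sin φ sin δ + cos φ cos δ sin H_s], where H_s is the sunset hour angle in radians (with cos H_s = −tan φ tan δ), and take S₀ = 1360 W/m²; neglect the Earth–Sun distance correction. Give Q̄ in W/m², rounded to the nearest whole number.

cos H_s = −tan(-55.7°) · tan(-6.2°) = -0.1593, so H_s = arccos(-0.1593) = 99.17°. In radians, H_s = 1.7308.
H_s sin φ sin δ = 1.7308 × -0.8261 × -0.1080 = 0.1544.
cos φ cos δ sin H_s = 0.5635 × 0.9942 × 0.9872 = 0.5531.
Q̄ = (1360/π) × (0.1544 + 0.5531) = 432.90 × 0.7075 = 306.28 W/m².

306 W/m²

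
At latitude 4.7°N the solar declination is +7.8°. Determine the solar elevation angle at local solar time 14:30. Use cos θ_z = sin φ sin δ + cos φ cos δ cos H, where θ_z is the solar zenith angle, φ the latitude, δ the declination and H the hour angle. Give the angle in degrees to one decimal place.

52.6°

Hour angle H = 15° × (14.5 − 12) = 37.50°.
cos θ_z = sin(4.7°) sin(7.8°) + cos(4.7°) cos(7.8°) cos(37.50°) = 0.0111 + 0.7834 = 0.7945.
θ_z = arccos(0.7945) = 37.39°, so the elevation is 90° − 37.39° = 52.61°.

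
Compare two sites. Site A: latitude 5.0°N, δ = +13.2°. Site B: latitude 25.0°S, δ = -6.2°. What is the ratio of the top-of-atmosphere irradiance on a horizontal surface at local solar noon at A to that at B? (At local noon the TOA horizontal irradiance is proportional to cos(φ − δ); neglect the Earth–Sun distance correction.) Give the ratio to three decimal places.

1.046

A: cos θ_z = cos(5.0° − (13.2°)) = 0.9898.
B: cos θ_z = cos(-25.0° − (-6.2°)) = 0.9466.
Ratio A/B = 0.9898 / 0.9466 = 1.0456.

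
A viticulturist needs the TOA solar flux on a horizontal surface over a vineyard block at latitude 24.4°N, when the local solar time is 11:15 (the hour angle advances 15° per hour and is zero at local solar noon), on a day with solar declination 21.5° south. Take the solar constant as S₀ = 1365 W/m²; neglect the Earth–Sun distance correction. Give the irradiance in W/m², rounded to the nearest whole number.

Hour angle H = 15° × (11.25 − 12) = -11.25°.
With φ = 24.4°, δ = -21.5°, H = -11.25°: sin φ sin δ = -0.1514, cos φ cos δ cos H = 0.8310, so cos θ_z = 0.6796.
Top-of-atmosphere irradiance = S₀ cos θ_z = 1365 × 0.6796 = 927.65 W/m².

928 W/m²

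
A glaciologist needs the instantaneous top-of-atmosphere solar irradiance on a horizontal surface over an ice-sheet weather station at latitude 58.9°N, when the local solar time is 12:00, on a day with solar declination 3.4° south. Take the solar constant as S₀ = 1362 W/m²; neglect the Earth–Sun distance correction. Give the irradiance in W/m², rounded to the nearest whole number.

Hour angle H = 15° × (12 − 12) = 0.00°.
With φ = 58.9°, δ = -3.4°, H = 0.00°: sin φ sin δ = -0.0508, cos φ cos δ cos H = 0.5156, so cos θ_z = 0.4648.
Top-of-atmosphere irradiance = S₀ cos θ_z = 1362 × 0.4648 = 633.06 W/m².

633 W/m²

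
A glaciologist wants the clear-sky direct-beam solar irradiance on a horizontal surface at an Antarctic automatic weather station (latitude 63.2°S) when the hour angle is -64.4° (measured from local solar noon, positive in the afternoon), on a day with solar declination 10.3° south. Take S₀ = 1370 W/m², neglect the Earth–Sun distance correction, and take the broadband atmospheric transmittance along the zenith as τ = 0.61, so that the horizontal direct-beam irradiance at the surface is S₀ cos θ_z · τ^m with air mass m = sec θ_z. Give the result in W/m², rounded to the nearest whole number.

118 W/m²

With φ = -63.2°, δ = -10.3°, H = -64.40°: sin φ sin δ = 0.1596, cos φ cos δ cos H = 0.1917, so cos θ_z = 0.3513.
Air mass m = 1/cos θ_z = 1/0.3513 = 2.847; τ^m = 0.61^2.847 = 0.2448.
Surface direct beam = 1370 × 0.3513 × 0.2448 = 117.82 W/m².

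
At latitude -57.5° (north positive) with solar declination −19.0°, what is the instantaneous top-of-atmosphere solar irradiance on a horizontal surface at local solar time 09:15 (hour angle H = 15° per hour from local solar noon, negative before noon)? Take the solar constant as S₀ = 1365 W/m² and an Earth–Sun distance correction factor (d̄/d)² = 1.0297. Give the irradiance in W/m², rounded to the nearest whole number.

923 W/m²

Hour angle H = 15° × (9.25 − 12) = -41.25°.
cos θ_z = sin(-57.5°) sin(-19.0°) + cos(-57.5°) cos(-19.0°) cos(-41.25°) = 0.2746 + 0.3820 = 0.6566.
Top-of-atmosphere irradiance = S₀ (d̄/d)² cos θ_z = 1365 × 1.0297 × 0.6566 = 922.88 W/m².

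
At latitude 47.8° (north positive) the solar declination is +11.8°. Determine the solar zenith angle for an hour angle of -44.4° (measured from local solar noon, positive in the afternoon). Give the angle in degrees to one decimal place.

51.6°

cos θ_z = sin φ sin δ + cos φ cos δ cos H = (0.7408)(0.2045) + (0.6717)(0.9789)(0.7145) = 0.6213.
θ_z = arccos(0.6213) = 51.59°.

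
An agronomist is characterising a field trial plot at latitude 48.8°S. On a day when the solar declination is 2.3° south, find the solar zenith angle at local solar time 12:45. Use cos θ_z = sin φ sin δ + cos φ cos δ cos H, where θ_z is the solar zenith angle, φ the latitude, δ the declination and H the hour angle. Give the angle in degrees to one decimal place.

47.5°

Hour angle H = 15° × (12.75 − 12) = 11.25°.
cos θ_z = sin(-48.8°) sin(-2.3°) + cos(-48.8°) cos(-2.3°) cos(11.25°) = 0.0302 + 0.6455 = 0.6757.
θ_z = arccos(0.6757) = 47.49°.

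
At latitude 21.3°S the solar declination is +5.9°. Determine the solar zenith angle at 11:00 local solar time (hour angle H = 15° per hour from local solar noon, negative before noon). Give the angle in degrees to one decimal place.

Hour angle H = 15° × (11 − 12) = -15.00°.
cos θ_z = sin φ sin δ + cos φ cos δ cos H = (-0.3633)(0.1028) + (0.9317)(0.9947)(0.9659) = 0.8578.
θ_z = arccos(0.8578) = 30.93°.

30.9°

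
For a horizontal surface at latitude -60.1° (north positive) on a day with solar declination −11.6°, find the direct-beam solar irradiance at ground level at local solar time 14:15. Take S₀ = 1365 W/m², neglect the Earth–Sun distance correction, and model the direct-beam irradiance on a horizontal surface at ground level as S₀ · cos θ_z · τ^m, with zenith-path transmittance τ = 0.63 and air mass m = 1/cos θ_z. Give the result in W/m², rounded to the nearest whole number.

Hour angle H = 15° × (14.25 − 12) = 33.75°.
cos θ_z = sin(-60.1°) sin(-11.6°) + cos(-60.1°) cos(-11.6°) cos(33.75°) = 0.1743 + 0.4060 = 0.5803.
Air mass m = 1/cos θ_z = 1/0.5803 = 1.723; τ^m = 0.63^1.723 = 0.4511.
Surface direct beam = 1365 × 0.5803 × 0.4511 = 357.32 W/m².

357 W/m²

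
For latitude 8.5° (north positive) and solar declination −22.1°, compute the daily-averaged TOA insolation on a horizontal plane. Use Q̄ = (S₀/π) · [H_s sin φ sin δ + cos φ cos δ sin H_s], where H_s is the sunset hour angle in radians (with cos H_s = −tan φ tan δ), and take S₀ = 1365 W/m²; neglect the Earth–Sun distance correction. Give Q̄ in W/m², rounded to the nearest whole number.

cos H_s = −tan(8.5°) · tan(-22.1°) = 0.0607, so H_s = arccos(0.0607) = 86.52°. In radians, H_s = 1.5101.
H_s sin φ sin δ = 1.5101 × 0.1478 × -0.3762 = -0.0840.
cos φ cos δ sin H_s = 0.9890 × 0.9265 × 0.9982 = 0.9147.
Q̄ = (1365/π) × (-0.0840 + 0.9147) = 434.49 × 0.8307 = 360.93 W/m².

361 W/m²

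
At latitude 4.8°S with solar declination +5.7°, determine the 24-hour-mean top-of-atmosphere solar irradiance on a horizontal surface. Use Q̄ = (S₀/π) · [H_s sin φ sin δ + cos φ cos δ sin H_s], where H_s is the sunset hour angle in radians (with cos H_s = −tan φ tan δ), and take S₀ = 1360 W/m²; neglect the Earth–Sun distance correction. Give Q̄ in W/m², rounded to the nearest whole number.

424 W/m²

The sunset hour angle satisfies cos H_s = −tan φ tan δ = 0.0084, giving H_s = 89.52°. In radians, H_s = 1.5624.
H_s sin φ sin δ = 1.5624 × -0.0837 × 0.0993 = -0.0130.
cos φ cos δ sin H_s = 0.9965 × 0.9951 × 1.0000 = 0.9916.
Q̄ = (1360/π) × (-0.0130 + 0.9916) = 432.90 × 0.9786 = 423.64 W/m².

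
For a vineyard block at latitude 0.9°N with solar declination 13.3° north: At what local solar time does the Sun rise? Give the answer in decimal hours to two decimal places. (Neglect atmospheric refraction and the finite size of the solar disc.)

The sunset hour angle satisfies cos H_s = −tan φ tan δ = -0.0037, giving H_s = 90.21°.
Sunrise is at 12 − H_s/15 = 12 − 6.014 = 5.986 h local solar time.

5.99 h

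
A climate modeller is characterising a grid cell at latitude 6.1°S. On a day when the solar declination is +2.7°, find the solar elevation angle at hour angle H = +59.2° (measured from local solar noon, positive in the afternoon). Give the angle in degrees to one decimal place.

cos θ_z = sin(-6.1°) sin(2.7°) + cos(-6.1°) cos(2.7°) cos(59.20°) = -0.0050 + 0.5086 = 0.5036.
θ_z = arccos(0.5036) = 59.76°, so the elevation is 90° − 59.76° = 30.24°.

30.2°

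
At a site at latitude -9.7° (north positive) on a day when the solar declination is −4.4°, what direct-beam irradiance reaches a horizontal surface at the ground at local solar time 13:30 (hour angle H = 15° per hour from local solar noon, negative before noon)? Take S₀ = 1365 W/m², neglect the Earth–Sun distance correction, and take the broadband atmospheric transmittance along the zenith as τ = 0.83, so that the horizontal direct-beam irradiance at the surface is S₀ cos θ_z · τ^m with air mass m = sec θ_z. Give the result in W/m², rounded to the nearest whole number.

Hour angle H = 15° × (13.5 − 12) = 22.50°.
With φ = -9.7°, δ = -4.4°, H = 22.50°: sin φ sin δ = 0.0129, cos φ cos δ cos H = 0.9080, so cos θ_z = 0.9209.
Air mass m = 1/cos θ_z = 1/0.9209 = 1.086; τ^m = 0.83^1.086 = 0.8168.
Surface direct beam = 1365 × 0.9209 × 0.8168 = 1026.74 W/m².

1027 W/m²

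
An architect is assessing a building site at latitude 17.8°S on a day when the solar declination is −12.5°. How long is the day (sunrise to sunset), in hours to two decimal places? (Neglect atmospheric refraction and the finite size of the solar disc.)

12.54 hours

The sunset hour angle satisfies cos H_s = −tan φ tan δ = -0.0712, giving H_s = 94.08°.
Day length = 2 H_s / 15° h⁻¹ = 188.16° / 15 = 12.544 h.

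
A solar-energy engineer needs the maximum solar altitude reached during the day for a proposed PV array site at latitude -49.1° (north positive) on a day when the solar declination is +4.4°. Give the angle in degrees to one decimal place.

36.5°

At local solar noon the hour angle is zero, so the elevation is 90° − |φ − δ| = 90° − |-49.1° − (4.4°)| = 90° − 53.5° = 36.5°.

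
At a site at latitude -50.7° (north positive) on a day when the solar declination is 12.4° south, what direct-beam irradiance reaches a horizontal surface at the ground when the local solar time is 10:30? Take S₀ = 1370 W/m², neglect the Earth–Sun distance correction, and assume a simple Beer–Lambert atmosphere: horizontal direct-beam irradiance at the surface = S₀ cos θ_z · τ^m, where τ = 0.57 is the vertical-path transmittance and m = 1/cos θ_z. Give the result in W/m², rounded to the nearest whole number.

Hour angle H = 15° × (10.5 − 12) = -22.50°.
cos θ_z = sin(-50.7°) sin(-12.4°) + cos(-50.7°) cos(-12.4°) cos(-22.50°) = 0.1662 + 0.5715 = 0.7377.
Air mass m = 1/cos θ_z = 1/0.7377 = 1.356; τ^m = 0.57^1.356 = 0.4666.
Surface direct beam = 1370 × 0.7377 × 0.4666 = 471.57 W/m².

472 W/m²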